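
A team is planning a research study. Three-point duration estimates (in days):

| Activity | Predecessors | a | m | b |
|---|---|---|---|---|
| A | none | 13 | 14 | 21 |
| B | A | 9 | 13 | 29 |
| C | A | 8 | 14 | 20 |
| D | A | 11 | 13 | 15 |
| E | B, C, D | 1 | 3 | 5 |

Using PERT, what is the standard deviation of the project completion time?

3.65 days

te_A = (13 + 4·14 + 21)/6 = 90/6 = 15; σ²_A = ((21−13)/6)² = 1.778
te_B = (9 + 4·13 + 29)/6 = 90/6 = 15; σ²_B = ((29−9)/6)² = 11.111
te_C = (8 + 4·14 + 20)/6 = 84/6 = 14; σ²_C = ((20−8)/6)² = 4.000
te_D = (11 + 4·13 + 15)/6 = 78/6 = 13; σ²_D = ((15−11)/6)² = 0.444
te_E = (1 + 4·3 + 5)/6 = 18/6 = 3; σ²_E = ((5−1)/6)² = 0.444

Forward pass:
ES_A = 0; EF_A = 15
ES_B = 15; EF_B = 15+15 = 30
ES_C = 15; EF_C = 15+14 = 29
ES_D = 15; EF_D = 15+13 = 28
ES_E = max(EF_B=30, EF_C=29, EF_D=28) = 30; EF_E = 30+3 = 33
Expected project duration μ = 33 days. Critical path: A → B → E.

Variance along critical path = 1.778 + 11.111 + 0.444 = 13.333
σ = √13.333 = 3.651 days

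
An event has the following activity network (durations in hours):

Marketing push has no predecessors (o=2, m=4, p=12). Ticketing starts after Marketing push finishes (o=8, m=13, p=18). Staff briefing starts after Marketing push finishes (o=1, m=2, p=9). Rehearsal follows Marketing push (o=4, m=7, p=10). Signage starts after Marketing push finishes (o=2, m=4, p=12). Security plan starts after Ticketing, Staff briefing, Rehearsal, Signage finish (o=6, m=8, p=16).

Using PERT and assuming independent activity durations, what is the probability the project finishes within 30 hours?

0.851

te_Marketing push = (2 + 4·4 + 12)/6 = 30/6 = 5; σ²_Marketing push = ((12−2)/6)² = 2.778
te_Ticketing = (8 + 4·13 + 18)/6 = 78/6 = 13; σ²_Ticketing = ((18−8)/6)² = 2.778
te_Staff briefing = (1 + 4·2 + 9)/6 = 18/6 = 3; σ²_Staff briefing = ((9−1)/6)² = 1.778
te_Rehearsal = (4 + 4·7 + 10)/6 = 42/6 = 7; σ²_Rehearsal = ((10−4)/6)² = 1.000
te_Signage = (2 + 4·4 + 12)/6 = 30/6 = 5; σ²_Signage = ((12−2)/6)² = 2.778
te_Security plan = (6 + 4·8 + 16)/6 = 54/6 = 9; σ²_Security plan = ((16−6)/6)² = 2.778

Forward pass:
ES_Marketing push = 0; EF_Marketing push = 5
ES_Ticketing = 5; EF_Ticketing = 5+13 = 18
ES_Staff briefing = 5; EF_Staff briefing = 5+3 = 8
ES_Rehearsal = 5; EF_Rehearsal = 5+7 = 12
ES_Signage = 5; EF_Signage = 5+5 = 10
ES_Security plan = max(EF_Ticketing=18, EF_Staff briefing=8, EF_Rehearsal=12, EF_Signage=10) = 18; EF_Security plan = 18+9 = 27
Expected project duration μ = 27 hours. Critical path: Marketing push → Ticketing → Security plan.

Variance along critical path = 2.778 + 2.778 + 2.778 = 8.333; σ = √8.333 = 2.887 hours.
Z = (30 − 27) / 2.887 = 1.039
P(T ≤ 30) = Φ(1.039) ≈ 0.851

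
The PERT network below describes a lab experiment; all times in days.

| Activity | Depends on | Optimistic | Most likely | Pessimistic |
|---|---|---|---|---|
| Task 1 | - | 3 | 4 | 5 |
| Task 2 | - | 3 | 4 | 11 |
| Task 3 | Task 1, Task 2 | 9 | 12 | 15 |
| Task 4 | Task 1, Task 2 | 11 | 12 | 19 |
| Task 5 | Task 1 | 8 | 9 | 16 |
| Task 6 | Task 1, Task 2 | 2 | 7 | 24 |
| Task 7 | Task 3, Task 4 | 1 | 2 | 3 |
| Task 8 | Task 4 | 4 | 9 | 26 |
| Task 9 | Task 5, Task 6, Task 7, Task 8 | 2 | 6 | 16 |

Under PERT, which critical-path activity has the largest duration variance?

Task 8

te_Task 1 = (3 + 4·4 + 5)/6 = 24/6 = 4; σ²_Task 1 = ((5−3)/6)² = 0.111
te_Task 2 = (3 + 4·4 + 11)/6 = 30/6 = 5; σ²_Task 2 = ((11−3)/6)² = 1.778
te_Task 3 = (9 + 4·12 + 15)/6 = 72/6 = 12; σ²_Task 3 = ((15−9)/6)² = 1.000
te_Task 4 = (11 + 4·12 + 19)/6 = 78/6 = 13; σ²_Task 4 = ((19−11)/6)² = 1.778
te_Task 5 = (8 + 4·9 + 16)/6 = 60/6 = 10; σ²_Task 5 = ((16−8)/6)² = 1.778
te_Task 6 = (2 + 4·7 + 24)/6 = 54/6 = 9; σ²_Task 6 = ((24−2)/6)² = 13.444
te_Task 7 = (1 + 4·2 + 3)/6 = 12/6 = 2; σ²_Task 7 = ((3−1)/6)² = 0.111
te_Task 8 = (4 + 4·9 + 26)/6 = 66/6 = 11; σ²_Task 8 = ((26−4)/6)² = 13.444
te_Task 9 = (2 + 4·6 + 16)/6 = 42/6 = 7; σ²_Task 9 = ((16−2)/6)² = 5.444

Forward pass:
ES_Task 1 = 0; EF_Task 1 = 4
ES_Task 2 = 0; EF_Task 2 = 5
ES_Task 3 = max(EF_Task 1=4, EF_Task 2=5) = 5; EF_Task 3 = 5+12 = 17
ES_Task 4 = max(EF_Task 1=4, EF_Task 2=5) = 5; EF_Task 4 = 5+13 = 18
ES_Task 5 = 4; EF_Task 5 = 4+10 = 14
ES_Task 6 = max(EF_Task 1=4, EF_Task 2=5) = 5; EF_Task 6 = 5+9 = 14
ES_Task 7 = max(EF_Task 3=17, EF_Task 4=18) = 18; EF_Task 7 = 18+2 = 20
ES_Task 8 = 18; EF_Task 8 = 18+11 = 29
ES_Task 9 = max(EF_Task 5=14, EF_Task 6=14, EF_Task 7=20, EF_Task 8=29) = 29; EF_Task 9 = 29+7 = 36
Expected project duration μ = 36 days. Critical path: Task 2 → Task 4 → Task 8 → Task 9.

Variances on critical path: σ²_Task 2=1.778, σ²_Task 4=1.778, σ²_Task 8=13.444, σ²_Task 9=5.444.
Largest is σ²_Task 8 = 13.444.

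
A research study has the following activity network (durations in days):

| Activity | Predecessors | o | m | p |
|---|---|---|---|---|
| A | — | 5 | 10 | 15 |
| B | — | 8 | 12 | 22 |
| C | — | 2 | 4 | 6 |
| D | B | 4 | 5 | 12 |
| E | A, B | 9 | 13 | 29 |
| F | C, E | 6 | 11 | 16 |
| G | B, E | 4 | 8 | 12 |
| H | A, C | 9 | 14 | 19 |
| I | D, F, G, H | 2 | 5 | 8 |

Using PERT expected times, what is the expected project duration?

te_A = (5 + 4·10 + 15)/6 = 60/6 = 10
te_B = (8 + 4·12 + 22)/6 = 78/6 = 13
te_C = (2 + 4·4 + 6)/6 = 24/6 = 4
te_D = (4 + 4·5 + 12)/6 = 36/6 = 6
te_E = (9 + 4·13 + 29)/6 = 90/6 = 15
te_F = (6 + 4·11 + 16)/6 = 66/6 = 11
te_G = (4 + 4·8 + 12)/6 = 48/6 = 8
te_H = (9 + 4·14 + 19)/6 = 84/6 = 14
te_I = (2 + 4·5 + 8)/6 = 30/6 = 5

Forward pass:
ES_A = 0; EF_A = 10
ES_B = 0; EF_B = 13
ES_C = 0; EF_C = 4
ES_D = 13; EF_D = 13+6 = 19
ES_E = max(EF_A=10, EF_B=13) = 13; EF_E = 13+15 = 28
ES_F = max(EF_C=4, EF_E=28) = 28; EF_F = 28+11 = 39
ES_G = max(EF_B=13, EF_E=28) = 28; EF_G = 28+8 = 36
ES_H = max(EF_A=10, EF_C=4) = 10; EF_H = 10+14 = 24
ES_I = max(EF_D=19, EF_F=39, EF_G=36, EF_H=24) = 39; EF_I = 39+5 = 44
Expected project duration μ = 44 days. Critical path: B → E → F → I.

44 days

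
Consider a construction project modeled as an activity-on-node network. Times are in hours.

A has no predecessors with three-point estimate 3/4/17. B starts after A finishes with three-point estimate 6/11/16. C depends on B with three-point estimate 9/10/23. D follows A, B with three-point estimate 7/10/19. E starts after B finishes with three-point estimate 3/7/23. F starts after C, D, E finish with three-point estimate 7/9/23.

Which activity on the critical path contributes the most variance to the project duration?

F

te_A = (3 + 4·4 + 17)/6 = 36/6 = 6; σ²_A = ((17−3)/6)² = 5.444
te_B = (6 + 4·11 + 16)/6 = 66/6 = 11; σ²_B = ((16−6)/6)² = 2.778
te_C = (9 + 4·10 + 23)/6 = 72/6 = 12; σ²_C = ((23−9)/6)² = 5.444
te_D = (7 + 4·10 + 19)/6 = 66/6 = 11; σ²_D = ((19−7)/6)² = 4.000
te_E = (3 + 4·7 + 23)/6 = 54/6 = 9; σ²_E = ((23−3)/6)² = 11.111
te_F = (7 + 4·9 + 23)/6 = 66/6 = 11; σ²_F = ((23−7)/6)² = 7.111

Forward pass:
ES_A = 0; EF_A = 6
ES_B = 6; EF_B = 6+11 = 17
ES_C = 17; EF_C = 17+12 = 29
ES_D = max(EF_A=6, EF_B=17) = 17; EF_D = 17+11 = 28
ES_E = 17; EF_E = 17+9 = 26
ES_F = max(EF_C=29, EF_D=28, EF_E=26) = 29; EF_F = 29+11 = 40
Expected project duration μ = 40 hours. Critical path: A → B → C → F.

Variances on critical path: σ²_A=5.444, σ²_B=2.778, σ²_C=5.444, σ²_F=7.111.
Largest is σ²_F = 7.111.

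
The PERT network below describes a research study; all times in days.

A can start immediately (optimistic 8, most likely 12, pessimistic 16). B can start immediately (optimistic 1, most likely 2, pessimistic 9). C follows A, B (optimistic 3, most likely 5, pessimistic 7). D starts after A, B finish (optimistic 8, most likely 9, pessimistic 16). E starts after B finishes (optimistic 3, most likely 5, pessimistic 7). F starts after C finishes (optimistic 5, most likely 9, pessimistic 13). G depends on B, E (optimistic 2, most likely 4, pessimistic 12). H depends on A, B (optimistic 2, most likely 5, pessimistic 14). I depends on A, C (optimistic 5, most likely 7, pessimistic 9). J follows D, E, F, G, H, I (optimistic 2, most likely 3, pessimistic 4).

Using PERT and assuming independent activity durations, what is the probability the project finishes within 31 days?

0.838

te_A = (8 + 4·12 + 16)/6 = 72/6 = 12; σ²_A = ((16−8)/6)² = 1.778
te_B = (1 + 4·2 + 9)/6 = 18/6 = 3; σ²_B = ((9−1)/6)² = 1.778
te_C = (3 + 4·5 + 7)/6 = 30/6 = 5; σ²_C = ((7−3)/6)² = 0.444
te_D = (8 + 4·9 + 16)/6 = 60/6 = 10; σ²_D = ((16−8)/6)² = 1.778
te_E = (3 + 4·5 + 7)/6 = 30/6 = 5; σ²_E = ((7−3)/6)² = 0.444
te_F = (5 + 4·9 + 13)/6 = 54/6 = 9; σ²_F = ((13−5)/6)² = 1.778
te_G = (2 + 4·4 + 12)/6 = 30/6 = 5; σ²_G = ((12−2)/6)² = 2.778
te_H = (2 + 4·5 + 14)/6 = 36/6 = 6; σ²_H = ((14−2)/6)² = 4.000
te_I = (5 + 4·7 + 9)/6 = 42/6 = 7; σ²_I = ((9−5)/6)² = 0.444
te_J = (2 + 4·3 + 4)/6 = 18/6 = 3; σ²_J = ((4−2)/6)² = 0.111

Forward pass:
ES_A = 0; EF_A = 12
ES_B = 0; EF_B = 3
ES_C = max(EF_A=12, EF_B=3) = 12; EF_C = 12+5 = 17
ES_D = max(EF_A=12, EF_B=3) = 12; EF_D = 12+10 = 22
ES_E = 3; EF_E = 3+5 = 8
ES_F = 17; EF_F = 17+9 = 26
ES_G = max(EF_B=3, EF_E=8) = 8; EF_G = 8+5 = 13
ES_H = max(EF_A=12, EF_B=3) = 12; EF_H = 12+6 = 18
ES_I = max(EF_A=12, EF_C=17) = 17; EF_I = 17+7 = 24
ES_J = max(EF_D=22, EF_E=8, EF_F=26, EF_G=13, EF_H=18, EF_I=24) = 26; EF_J = 26+3 = 29
Expected project duration μ = 29 days. Critical path: A → C → F → J.

Variance along critical path = 1.778 + 0.444 + 1.778 + 0.111 = 4.111; σ = √4.111 = 2.028 days.
Z = (31 − 29) / 2.028 = 0.986
P(T ≤ 31) = Φ(0.986) ≈ 0.838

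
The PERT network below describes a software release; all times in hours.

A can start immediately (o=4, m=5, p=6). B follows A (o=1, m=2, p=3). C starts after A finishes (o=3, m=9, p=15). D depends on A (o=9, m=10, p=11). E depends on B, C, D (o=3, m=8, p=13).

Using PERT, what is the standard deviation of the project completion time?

te_A = (4 + 4·5 + 6)/6 = 30/6 = 5; σ²_A = ((6−4)/6)² = 0.111
te_B = (1 + 4·2 + 3)/6 = 12/6 = 2; σ²_B = ((3−1)/6)² = 0.111
te_C = (3 + 4·9 + 15)/6 = 54/6 = 9; σ²_C = ((15−3)/6)² = 4.000
te_D = (9 + 4·10 + 11)/6 = 60/6 = 10; σ²_D = ((11−9)/6)² = 0.111
te_E = (3 + 4·8 + 13)/6 = 48/6 = 8; σ²_E = ((13−3)/6)² = 2.778

Forward pass:
ES_A = 0; EF_A = 5
ES_B = 5; EF_B = 5+2 = 7
ES_C = 5; EF_C = 5+9 = 14
ES_D = 5; EF_D = 5+10 = 15
ES_E = max(EF_B=7, EF_C=14, EF_D=15) = 15; EF_E = 15+8 = 23
Expected project duration μ = 23 hours. Critical path: A → D → E.

Variance along critical path = 0.111 + 0.111 + 2.778 = 3.000
σ = √3.000 = 1.732 hours

1.73 hours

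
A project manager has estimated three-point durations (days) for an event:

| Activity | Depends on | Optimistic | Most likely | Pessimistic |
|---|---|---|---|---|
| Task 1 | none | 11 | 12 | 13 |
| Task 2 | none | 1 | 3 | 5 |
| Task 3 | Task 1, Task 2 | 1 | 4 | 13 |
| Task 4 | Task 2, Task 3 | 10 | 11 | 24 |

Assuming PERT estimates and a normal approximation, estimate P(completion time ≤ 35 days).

te_Task 1 = (11 + 4·12 + 13)/6 = 72/6 = 12; σ²_Task 1 = ((13−11)/6)² = 0.111
te_Task 2 = (1 + 4·3 + 5)/6 = 18/6 = 3; σ²_Task 2 = ((5−1)/6)² = 0.444
te_Task 3 = (1 + 4·4 + 13)/6 = 30/6 = 5; σ²_Task 3 = ((13−1)/6)² = 4.000
te_Task 4 = (10 + 4·11 + 24)/6 = 78/6 = 13; σ²_Task 4 = ((24−10)/6)² = 5.444

Forward pass:
ES_Task 1 = 0; EF_Task 1 = 12
ES_Task 2 = 0; EF_Task 2 = 3
ES_Task 3 = max(EF_Task 1=12, EF_Task 2=3) = 12; EF_Task 3 = 12+5 = 17
ES_Task 4 = max(EF_Task 2=3, EF_Task 3=17) = 17; EF_Task 4 = 17+13 = 30
Expected project duration μ = 30 days. Critical path: Task 1 → Task 3 → Task 4.

Variance along critical path = 0.111 + 4.000 + 5.444 = 9.556; σ = √9.556 = 3.091 days.
Z = (35 − 30) / 3.091 = 1.617
P(T ≤ 35) = Φ(1.617) ≈ 0.947

0.947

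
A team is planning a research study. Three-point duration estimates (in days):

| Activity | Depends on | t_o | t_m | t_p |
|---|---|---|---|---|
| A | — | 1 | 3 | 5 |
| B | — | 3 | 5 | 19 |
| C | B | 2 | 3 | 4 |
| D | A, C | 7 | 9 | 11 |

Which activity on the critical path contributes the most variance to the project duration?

te_A = (1 + 4·3 + 5)/6 = 18/6 = 3; σ²_A = ((5−1)/6)² = 0.444
te_B = (3 + 4·5 + 19)/6 = 42/6 = 7; σ²_B = ((19−3)/6)² = 7.111
te_C = (2 + 4·3 + 4)/6 = 18/6 = 3; σ²_C = ((4−2)/6)² = 0.111
te_D = (7 + 4·9 + 11)/6 = 54/6 = 9; σ²_D = ((11−7)/6)² = 0.444

Forward pass:
ES_A = 0; EF_A = 3
ES_B = 0; EF_B = 7
ES_C = 7; EF_C = 7+3 = 10
ES_D = max(EF_A=3, EF_C=10) = 10; EF_D = 10+9 = 19
Expected project duration μ = 19 days. Critical path: B → C → D.

Variances on critical path: σ²_B=7.111, σ²_C=0.111, σ²_D=0.444.
Largest is σ²_B = 7.111.

B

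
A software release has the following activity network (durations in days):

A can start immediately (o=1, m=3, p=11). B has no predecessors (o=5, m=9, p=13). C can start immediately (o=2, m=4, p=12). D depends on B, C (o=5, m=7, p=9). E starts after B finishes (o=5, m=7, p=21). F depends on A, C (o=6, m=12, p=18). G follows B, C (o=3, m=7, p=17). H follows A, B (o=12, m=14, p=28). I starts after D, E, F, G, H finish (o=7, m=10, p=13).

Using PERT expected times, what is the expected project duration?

te_A = (1 + 4·3 + 11)/6 = 24/6 = 4
te_B = (5 + 4·9 + 13)/6 = 54/6 = 9
te_C = (2 + 4·4 + 12)/6 = 30/6 = 5
te_D = (5 + 4·7 + 9)/6 = 42/6 = 7
te_E = (5 + 4·7 + 21)/6 = 54/6 = 9
te_F = (6 + 4·12 + 18)/6 = 72/6 = 12
te_G = (3 + 4·7 + 17)/6 = 48/6 = 8
te_H = (12 + 4·14 + 28)/6 = 96/6 = 16
te_I = (7 + 4·10 + 13)/6 = 60/6 = 10

Forward pass:
ES_A = 0; EF_A = 4
ES_B = 0; EF_B = 9
ES_C = 0; EF_C = 5
ES_D = max(EF_B=9, EF_C=5) = 9; EF_D = 9+7 = 16
ES_E = 9; EF_E = 9+9 = 18
ES_F = max(EF_A=4, EF_C=5) = 5; EF_F = 5+12 = 17
ES_G = max(EF_B=9, EF_C=5) = 9; EF_G = 9+8 = 17
ES_H = max(EF_A=4, EF_B=9) = 9; EF_H = 9+16 = 25
ES_I = max(EF_D=16, EF_E=18, EF_F=17, EF_G=17, EF_H=25) = 25; EF_I = 25+10 = 35
Expected project duration μ = 35 days. Critical path: B → H → I.

35 days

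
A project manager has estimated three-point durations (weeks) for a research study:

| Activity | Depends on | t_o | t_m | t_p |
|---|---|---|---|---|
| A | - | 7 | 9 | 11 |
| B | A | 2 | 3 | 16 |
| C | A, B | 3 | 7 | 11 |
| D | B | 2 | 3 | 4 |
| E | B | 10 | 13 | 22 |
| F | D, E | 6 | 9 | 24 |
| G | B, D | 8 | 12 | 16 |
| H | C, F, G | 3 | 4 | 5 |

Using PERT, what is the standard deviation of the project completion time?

4.36 weeks

te_A = (7 + 4·9 + 11)/6 = 54/6 = 9; σ²_A = ((11−7)/6)² = 0.444
te_B = (2 + 4·3 + 16)/6 = 30/6 = 5; σ²_B = ((16−2)/6)² = 5.444
te_C = (3 + 4·7 + 11)/6 = 42/6 = 7; σ²_C = ((11−3)/6)² = 1.778
te_D = (2 + 4·3 + 4)/6 = 18/6 = 3; σ²_D = ((4−2)/6)² = 0.111
te_E = (10 + 4·13 + 22)/6 = 84/6 = 14; σ²_E = ((22−10)/6)² = 4.000
te_F = (6 + 4·9 + 24)/6 = 66/6 = 11; σ²_F = ((24−6)/6)² = 9.000
te_G = (8 + 4·12 + 16)/6 = 72/6 = 12; σ²_G = ((16−8)/6)² = 1.778
te_H = (3 + 4·4 + 5)/6 = 24/6 = 4; σ²_H = ((5−3)/6)² = 0.111

Forward pass:
ES_A = 0; EF_A = 9
ES_B = 9; EF_B = 9+5 = 14
ES_C = max(EF_A=9, EF_B=14) = 14; EF_C = 14+7 = 21
ES_D = 14; EF_D = 14+3 = 17
ES_E = 14; EF_E = 14+14 = 28
ES_F = max(EF_D=17, EF_E=28) = 28; EF_F = 28+11 = 39
ES_G = max(EF_B=14, EF_D=17) = 17; EF_G = 17+12 = 29
ES_H = max(EF_C=21, EF_F=39, EF_G=29) = 39; EF_H = 39+4 = 43
Expected project duration μ = 43 weeks. Critical path: A → B → E → F → H.

Variance along critical path = 0.444 + 5.444 + 4.000 + 9.000 + 0.111 = 19.000
σ = √19.000 = 4.359 weeks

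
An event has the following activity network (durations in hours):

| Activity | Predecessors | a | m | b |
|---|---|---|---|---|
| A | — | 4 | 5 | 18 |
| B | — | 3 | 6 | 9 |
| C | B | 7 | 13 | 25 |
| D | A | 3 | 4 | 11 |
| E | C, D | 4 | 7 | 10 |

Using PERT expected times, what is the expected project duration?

27 hours

te_A = (4 + 4·5 + 18)/6 = 42/6 = 7
te_B = (3 + 4·6 + 9)/6 = 36/6 = 6
te_C = (7 + 4·13 + 25)/6 = 84/6 = 14
te_D = (3 + 4·4 + 11)/6 = 30/6 = 5
te_E = (4 + 4·7 + 10)/6 = 42/6 = 7

Forward pass:
ES_A = 0; EF_A = 7
ES_B = 0; EF_B = 6
ES_C = 6; EF_C = 6+14 = 20
ES_D = 7; EF_D = 7+5 = 12
ES_E = max(EF_C=20, EF_D=12) = 20; EF_E = 20+7 = 27
Expected project duration μ = 27 hours. Critical path: B → C → E.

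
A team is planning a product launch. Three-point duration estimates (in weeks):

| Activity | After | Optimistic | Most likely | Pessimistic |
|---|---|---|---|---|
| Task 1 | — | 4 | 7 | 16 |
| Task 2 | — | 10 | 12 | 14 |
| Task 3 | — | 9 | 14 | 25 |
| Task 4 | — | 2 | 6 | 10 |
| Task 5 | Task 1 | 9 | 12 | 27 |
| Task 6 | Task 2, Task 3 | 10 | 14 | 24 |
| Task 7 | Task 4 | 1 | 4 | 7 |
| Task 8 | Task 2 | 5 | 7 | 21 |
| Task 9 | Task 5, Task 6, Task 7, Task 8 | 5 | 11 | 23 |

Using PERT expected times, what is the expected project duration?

42 weeks

te_Task 1 = (4 + 4·7 + 16)/6 = 48/6 = 8
te_Task 2 = (10 + 4·12 + 14)/6 = 72/6 = 12
te_Task 3 = (9 + 4·14 + 25)/6 = 90/6 = 15
te_Task 4 = (2 + 4·6 + 10)/6 = 36/6 = 6
te_Task 5 = (9 + 4·12 + 27)/6 = 84/6 = 14
te_Task 6 = (10 + 4·14 + 24)/6 = 90/6 = 15
te_Task 7 = (1 + 4·4 + 7)/6 = 24/6 = 4
te_Task 8 = (5 + 4·7 + 21)/6 = 54/6 = 9
te_Task 9 = (5 + 4·11 + 23)/6 = 72/6 = 12

Forward pass:
ES_Task 1 = 0; EF_Task 1 = 8
ES_Task 2 = 0; EF_Task 2 = 12
ES_Task 3 = 0; EF_Task 3 = 15
ES_Task 4 = 0; EF_Task 4 = 6
ES_Task 5 = 8; EF_Task 5 = 8+14 = 22
ES_Task 6 = max(EF_Task 2=12, EF_Task 3=15) = 15; EF_Task 6 = 15+15 = 30
ES_Task 7 = 6; EF_Task 7 = 6+4 = 10
ES_Task 8 = 12; EF_Task 8 = 12+9 = 21
ES_Task 9 = max(EF_Task 5=22, EF_Task 6=30, EF_Task 7=10, EF_Task 8=21) = 30; EF_Task 9 = 30+12 = 42
Expected project duration μ = 42 weeks. Critical path: Task 3 → Task 6 → Task 9.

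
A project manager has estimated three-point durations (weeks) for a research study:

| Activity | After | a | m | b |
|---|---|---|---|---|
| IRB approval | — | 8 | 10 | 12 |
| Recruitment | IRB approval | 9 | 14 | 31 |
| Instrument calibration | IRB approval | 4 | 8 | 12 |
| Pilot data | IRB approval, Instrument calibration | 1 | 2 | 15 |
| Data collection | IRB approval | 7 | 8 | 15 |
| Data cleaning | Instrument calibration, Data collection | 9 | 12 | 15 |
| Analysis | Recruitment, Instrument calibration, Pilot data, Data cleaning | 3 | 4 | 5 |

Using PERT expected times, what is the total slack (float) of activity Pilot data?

te_IRB approval = (8 + 4·10 + 12)/6 = 60/6 = 10
te_Recruitment = (9 + 4·14 + 31)/6 = 96/6 = 16
te_Instrument calibration = (4 + 4·8 + 12)/6 = 48/6 = 8
te_Pilot data = (1 + 4·2 + 15)/6 = 24/6 = 4
te_Data collection = (7 + 4·8 + 15)/6 = 54/6 = 9
te_Data cleaning = (9 + 4·12 + 15)/6 = 72/6 = 12
te_Analysis = (3 + 4·4 + 5)/6 = 24/6 = 4

Forward pass:
ES_IRB approval = 0; EF_IRB approval = 10
ES_Recruitment = 10; EF_Recruitment = 10+16 = 26
ES_Instrument calibration = 10; EF_Instrument calibration = 10+8 = 18
ES_Pilot data = max(EF_IRB approval=10, EF_Instrument calibration=18) = 18; EF_Pilot data = 18+4 = 22
ES_Data collection = 10; EF_Data collection = 10+9 = 19
ES_Data cleaning = max(EF_Instrument calibration=18, EF_Data collection=19) = 19; EF_Data cleaning = 19+12 = 31
ES_Analysis = max(EF_Recruitment=26, EF_Instrument calibration=18, EF_Pilot data=22, EF_Data cleaning=31) = 31; EF_Analysis = 31+4 = 35
Expected project duration μ = 35 weeks. Critical path: IRB approval → Data collection → Data cleaning → Analysis.

Backward pass:
LF_Analysis = 35; LS_Analysis = 35−4 = 31
LF_Data cleaning = LS_Analysis = 31; LS_Data cleaning = 31−12 = 19
LF_Data collection = LS_Data cleaning = 19; LS_Data collection = 19−9 = 10
LF_Pilot data = LS_Analysis = 31; LS_Pilot data = 31−4 = 27
LF_Instrument calibration = min(LS_Pilot data=27, LS_Data cleaning=19, LS_Analysis=31) = 19; LS_Instrument calibration = 19−8 = 11
LF_Recruitment = LS_Analysis = 31; LS_Recruitment = 31−16 = 15
LF_IRB approval = min(LS_Recruitment=15, LS_Instrument calibration=11, LS_Pilot data=27, LS_Data collection=10) = 10; LS_IRB approval = 10−10 = 0
Slack_Pilot data = LS_Pilot data − ES_Pilot data = 27 − 18 = 9

9 weeks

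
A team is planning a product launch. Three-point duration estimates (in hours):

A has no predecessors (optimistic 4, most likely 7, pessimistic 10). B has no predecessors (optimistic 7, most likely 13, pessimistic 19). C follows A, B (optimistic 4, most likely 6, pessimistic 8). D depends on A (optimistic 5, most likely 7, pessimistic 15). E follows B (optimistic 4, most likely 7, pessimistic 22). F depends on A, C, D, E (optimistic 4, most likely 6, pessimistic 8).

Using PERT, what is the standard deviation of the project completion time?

te_A = (4 + 4·7 + 10)/6 = 42/6 = 7; σ²_A = ((10−4)/6)² = 1.000
te_B = (7 + 4·13 + 19)/6 = 78/6 = 13; σ²_B = ((19−7)/6)² = 4.000
te_C = (4 + 4·6 + 8)/6 = 36/6 = 6; σ²_C = ((8−4)/6)² = 0.444
te_D = (5 + 4·7 + 15)/6 = 48/6 = 8; σ²_D = ((15−5)/6)² = 2.778
te_E = (4 + 4·7 + 22)/6 = 54/6 = 9; σ²_E = ((22−4)/6)² = 9.000
te_F = (4 + 4·6 + 8)/6 = 36/6 = 6; σ²_F = ((8−4)/6)² = 0.444

Forward pass:
ES_A = 0; EF_A = 7
ES_B = 0; EF_B = 13
ES_C = max(EF_A=7, EF_B=13) = 13; EF_C = 13+6 = 19
ES_D = 7; EF_D = 7+8 = 15
ES_E = 13; EF_E = 13+9 = 22
ES_F = max(EF_A=7, EF_C=19, EF_D=15, EF_E=22) = 22; EF_F = 22+6 = 28
Expected project duration μ = 28 hours. Critical path: B → E → F.

Variance along critical path = 4.000 + 9.000 + 0.444 = 13.444
σ = √13.444 = 3.667 hours

3.67 hours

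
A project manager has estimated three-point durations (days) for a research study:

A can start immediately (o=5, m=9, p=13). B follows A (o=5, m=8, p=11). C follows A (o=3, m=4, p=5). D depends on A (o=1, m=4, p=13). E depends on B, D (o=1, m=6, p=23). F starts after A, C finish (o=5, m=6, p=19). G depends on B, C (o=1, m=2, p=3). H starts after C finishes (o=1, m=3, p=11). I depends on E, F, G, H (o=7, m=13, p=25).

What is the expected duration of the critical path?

te_A = (5 + 4·9 + 13)/6 = 54/6 = 9
te_B = (5 + 4·8 + 11)/6 = 48/6 = 8
te_C = (3 + 4·4 + 5)/6 = 24/6 = 4
te_D = (1 + 4·4 + 13)/6 = 30/6 = 5
te_E = (1 + 4·6 + 23)/6 = 48/6 = 8
te_F = (5 + 4·6 + 19)/6 = 48/6 = 8
te_G = (1 + 4·2 + 3)/6 = 12/6 = 2
te_H = (1 + 4·3 + 11)/6 = 24/6 = 4
te_I = (7 + 4·13 + 25)/6 = 84/6 = 14

Forward pass:
ES_A = 0; EF_A = 9
ES_B = 9; EF_B = 9+8 = 17
ES_C = 9; EF_C = 9+4 = 13
ES_D = 9; EF_D = 9+5 = 14
ES_E = max(EF_B=17, EF_D=14) = 17; EF_E = 17+8 = 25
ES_F = max(EF_A=9, EF_C=13) = 13; EF_F = 13+8 = 21
ES_G = max(EF_B=17, EF_C=13) = 17; EF_G = 17+2 = 19
ES_H = 13; EF_H = 13+4 = 17
ES_I = max(EF_E=25, EF_F=21, EF_G=19, EF_H=17) = 25; EF_I = 25+14 = 39
Expected project duration μ = 39 days. Critical path: A → B → E → I.

39 days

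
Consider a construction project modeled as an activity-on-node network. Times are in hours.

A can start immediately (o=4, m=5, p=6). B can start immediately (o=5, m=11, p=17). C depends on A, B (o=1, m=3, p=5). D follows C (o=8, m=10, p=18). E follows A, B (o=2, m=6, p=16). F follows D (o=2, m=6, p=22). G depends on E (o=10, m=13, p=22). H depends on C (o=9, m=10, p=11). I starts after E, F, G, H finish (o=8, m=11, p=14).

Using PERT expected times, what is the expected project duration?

te_A = (4 + 4·5 + 6)/6 = 30/6 = 5
te_B = (5 + 4·11 + 17)/6 = 66/6 = 11
te_C = (1 + 4·3 + 5)/6 = 18/6 = 3
te_D = (8 + 4·10 + 18)/6 = 66/6 = 11
te_E = (2 + 4·6 + 16)/6 = 42/6 = 7
te_F = (2 + 4·6 + 22)/6 = 48/6 = 8
te_G = (10 + 4·13 + 22)/6 = 84/6 = 14
te_H = (9 + 4·10 + 11)/6 = 60/6 = 10
te_I = (8 + 4·11 + 14)/6 = 66/6 = 11

Forward pass:
ES_A = 0; EF_A = 5
ES_B = 0; EF_B = 11
ES_C = max(EF_A=5, EF_B=11) = 11; EF_C = 11+3 = 14
ES_D = 14; EF_D = 14+11 = 25
ES_E = max(EF_A=5, EF_B=11) = 11; EF_E = 11+7 = 18
ES_F = 25; EF_F = 25+8 = 33
ES_G = 18; EF_G = 18+14 = 32
ES_H = 14; EF_H = 14+10 = 24
ES_I = max(EF_E=18, EF_F=33, EF_G=32, EF_H=24) = 33; EF_I = 33+11 = 44
Expected project duration μ = 44 hours. Critical path: B → C → D → F → I.

44 hours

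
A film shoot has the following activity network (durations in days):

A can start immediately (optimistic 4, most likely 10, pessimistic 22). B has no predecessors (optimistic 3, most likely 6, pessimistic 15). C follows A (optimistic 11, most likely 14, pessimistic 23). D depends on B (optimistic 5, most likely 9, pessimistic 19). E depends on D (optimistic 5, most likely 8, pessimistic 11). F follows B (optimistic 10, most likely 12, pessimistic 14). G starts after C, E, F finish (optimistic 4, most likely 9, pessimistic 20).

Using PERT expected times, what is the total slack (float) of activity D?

1 days

te_A = (4 + 4·10 + 22)/6 = 66/6 = 11
te_B = (3 + 4·6 + 15)/6 = 42/6 = 7
te_C = (11 + 4·14 + 23)/6 = 90/6 = 15
te_D = (5 + 4·9 + 19)/6 = 60/6 = 10
te_E = (5 + 4·8 + 11)/6 = 48/6 = 8
te_F = (10 + 4·12 + 14)/6 = 72/6 = 12
te_G = (4 + 4·9 + 20)/6 = 60/6 = 10

Forward pass:
ES_A = 0; EF_A = 11
ES_B = 0; EF_B = 7
ES_C = 11; EF_C = 11+15 = 26
ES_D = 7; EF_D = 7+10 = 17
ES_E = 17; EF_E = 17+8 = 25
ES_F = 7; EF_F = 7+12 = 19
ES_G = max(EF_C=26, EF_E=25, EF_F=19) = 26; EF_G = 26+10 = 36
Expected project duration μ = 36 days. Critical path: A → C → G.

Backward pass:
LF_G = 36; LS_G = 36−10 = 26
LF_F = LS_G = 26; LS_F = 26−12 = 14
LF_E = LS_G = 26; LS_E = 26−8 = 18
LF_D = LS_E = 18; LS_D = 18−10 = 8
LF_C = LS_G = 26; LS_C = 26−15 = 11
LF_B = min(LS_D=8, LS_F=14) = 8; LS_B = 8−7 = 1
LF_A = LS_C = 11; LS_A = 11−11 = 0
Slack_D = LS_D − ES_D = 8 − 7 = 1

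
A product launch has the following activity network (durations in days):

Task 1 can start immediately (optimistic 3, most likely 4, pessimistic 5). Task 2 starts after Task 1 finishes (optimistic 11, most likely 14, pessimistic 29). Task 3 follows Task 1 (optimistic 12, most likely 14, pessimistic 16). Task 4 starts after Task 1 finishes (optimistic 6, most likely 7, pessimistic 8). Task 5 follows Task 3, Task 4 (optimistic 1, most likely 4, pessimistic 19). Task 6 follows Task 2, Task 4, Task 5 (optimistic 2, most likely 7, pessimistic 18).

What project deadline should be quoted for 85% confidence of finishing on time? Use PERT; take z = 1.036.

36.2 days

te_Task 1 = (3 + 4·4 + 5)/6 = 24/6 = 4; σ²_Task 1 = ((5−3)/6)² = 0.111
te_Task 2 = (11 + 4·14 + 29)/6 = 96/6 = 16; σ²_Task 2 = ((29−11)/6)² = 9.000
te_Task 3 = (12 + 4·14 + 16)/6 = 84/6 = 14; σ²_Task 3 = ((16−12)/6)² = 0.444
te_Task 4 = (6 + 4·7 + 8)/6 = 42/6 = 7; σ²_Task 4 = ((8−6)/6)² = 0.111
te_Task 5 = (1 + 4·4 + 19)/6 = 36/6 = 6; σ²_Task 5 = ((19−1)/6)² = 9.000
te_Task 6 = (2 + 4·7 + 18)/6 = 48/6 = 8; σ²_Task 6 = ((18−2)/6)² = 7.111

Forward pass:
ES_Task 1 = 0; EF_Task 1 = 4
ES_Task 2 = 4; EF_Task 2 = 4+16 = 20
ES_Task 3 = 4; EF_Task 3 = 4+14 = 18
ES_Task 4 = 4; EF_Task 4 = 4+7 = 11
ES_Task 5 = max(EF_Task 3=18, EF_Task 4=11) = 18; EF_Task 5 = 18+6 = 24
ES_Task 6 = max(EF_Task 2=20, EF_Task 4=11, EF_Task 5=24) = 24; EF_Task 6 = 24+8 = 32
Expected project duration μ = 32 days. Critical path: Task 1 → Task 3 → Task 5 → Task 6.

Variance along critical path = 0.111 + 0.444 + 9.000 + 7.111 = 16.667; σ = 4.082 days.
D = μ + z·σ = 32 + 1.036·4.082 = 36.2 days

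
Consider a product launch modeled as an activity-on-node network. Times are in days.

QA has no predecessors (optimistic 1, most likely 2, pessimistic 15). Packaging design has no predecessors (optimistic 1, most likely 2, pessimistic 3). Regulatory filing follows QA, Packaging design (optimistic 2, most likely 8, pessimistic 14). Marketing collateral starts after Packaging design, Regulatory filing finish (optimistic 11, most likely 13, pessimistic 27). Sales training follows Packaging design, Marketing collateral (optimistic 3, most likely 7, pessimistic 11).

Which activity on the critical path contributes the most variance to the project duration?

Marketing collateral

te_QA = (1 + 4·2 + 15)/6 = 24/6 = 4; σ²_QA = ((15−1)/6)² = 5.444
te_Packaging design = (1 + 4·2 + 3)/6 = 12/6 = 2; σ²_Packaging design = ((3−1)/6)² = 0.111
te_Regulatory filing = (2 + 4·8 + 14)/6 = 48/6 = 8; σ²_Regulatory filing = ((14−2)/6)² = 4.000
te_Marketing collateral = (11 + 4·13 + 27)/6 = 90/6 = 15; σ²_Marketing collateral = ((27−11)/6)² = 7.111
te_Sales training = (3 + 4·7 + 11)/6 = 42/6 = 7; σ²_Sales training = ((11−3)/6)² = 1.778

Forward pass:
ES_QA = 0; EF_QA = 4
ES_Packaging design = 0; EF_Packaging design = 2
ES_Regulatory filing = max(EF_QA=4, EF_Packaging design=2) = 4; EF_Regulatory filing = 4+8 = 12
ES_Marketing collateral = max(EF_Packaging design=2, EF_Regulatory filing=12) = 12; EF_Marketing collateral = 12+15 = 27
ES_Sales training = max(EF_Packaging design=2, EF_Marketing collateral=27) = 27; EF_Sales training = 27+7 = 34
Expected project duration μ = 34 days. Critical path: QA → Regulatory filing → Marketing collateral → Sales training.

Variances on critical path: σ²_QA=5.444, σ²_Regulatory filing=4.000, σ²_Marketing collateral=7.111, σ²_Sales training=1.778.
Largest is σ²_Marketing collateral = 7.111.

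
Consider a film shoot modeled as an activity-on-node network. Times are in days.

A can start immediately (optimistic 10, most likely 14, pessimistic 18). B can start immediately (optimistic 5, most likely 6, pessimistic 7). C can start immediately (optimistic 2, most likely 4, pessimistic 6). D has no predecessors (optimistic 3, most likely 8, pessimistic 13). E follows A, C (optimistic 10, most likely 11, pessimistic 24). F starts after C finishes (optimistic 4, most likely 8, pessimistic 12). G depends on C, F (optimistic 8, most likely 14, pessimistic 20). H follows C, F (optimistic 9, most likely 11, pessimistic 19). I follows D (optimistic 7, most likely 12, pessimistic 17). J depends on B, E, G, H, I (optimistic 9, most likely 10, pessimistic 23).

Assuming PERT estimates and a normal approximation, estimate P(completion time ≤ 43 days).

0.869

te_A = (10 + 4·14 + 18)/6 = 84/6 = 14; σ²_A = ((18−10)/6)² = 1.778
te_B = (5 + 4·6 + 7)/6 = 36/6 = 6; σ²_B = ((7−5)/6)² = 0.111
te_C = (2 + 4·4 + 6)/6 = 24/6 = 4; σ²_C = ((6−2)/6)² = 0.444
te_D = (3 + 4·8 + 13)/6 = 48/6 = 8; σ²_D = ((13−3)/6)² = 2.778
te_E = (10 + 4·11 + 24)/6 = 78/6 = 13; σ²_E = ((24−10)/6)² = 5.444
te_F = (4 + 4·8 + 12)/6 = 48/6 = 8; σ²_F = ((12−4)/6)² = 1.778
te_G = (8 + 4·14 + 20)/6 = 84/6 = 14; σ²_G = ((20−8)/6)² = 4.000
te_H = (9 + 4·11 + 19)/6 = 72/6 = 12; σ²_H = ((19−9)/6)² = 2.778
te_I = (7 + 4·12 + 17)/6 = 72/6 = 12; σ²_I = ((17−7)/6)² = 2.778
te_J = (9 + 4·10 + 23)/6 = 72/6 = 12; σ²_J = ((23−9)/6)² = 5.444

Forward pass:
ES_A = 0; EF_A = 14
ES_B = 0; EF_B = 6
ES_C = 0; EF_C = 4
ES_D = 0; EF_D = 8
ES_E = max(EF_A=14, EF_C=4) = 14; EF_E = 14+13 = 27
ES_F = 4; EF_F = 4+8 = 12
ES_G = max(EF_C=4, EF_F=12) = 12; EF_G = 12+14 = 26
ES_H = max(EF_C=4, EF_F=12) = 12; EF_H = 12+12 = 24
ES_I = 8; EF_I = 8+12 = 20
ES_J = max(EF_B=6, EF_E=27, EF_G=26, EF_H=24, EF_I=20) = 27; EF_J = 27+12 = 39
Expected project duration μ = 39 days. Critical path: A → E → J.

Variance along critical path = 1.778 + 5.444 + 5.444 = 12.667; σ = √12.667 = 3.559 days.
Z = (43 − 39) / 3.559 = 1.124
P(T ≤ 43) = Φ(1.124) ≈ 0.869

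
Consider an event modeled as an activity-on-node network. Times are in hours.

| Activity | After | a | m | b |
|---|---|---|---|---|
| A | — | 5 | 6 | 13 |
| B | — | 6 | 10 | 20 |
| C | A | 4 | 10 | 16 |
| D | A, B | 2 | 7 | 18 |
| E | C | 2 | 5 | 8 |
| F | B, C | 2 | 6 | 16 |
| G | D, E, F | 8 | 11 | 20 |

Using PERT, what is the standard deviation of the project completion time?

te_A = (5 + 4·6 + 13)/6 = 42/6 = 7; σ²_A = ((13−5)/6)² = 1.778
te_B = (6 + 4·10 + 20)/6 = 66/6 = 11; σ²_B = ((20−6)/6)² = 5.444
te_C = (4 + 4·10 + 16)/6 = 60/6 = 10; σ²_C = ((16−4)/6)² = 4.000
te_D = (2 + 4·7 + 18)/6 = 48/6 = 8; σ²_D = ((18−2)/6)² = 7.111
te_E = (2 + 4·5 + 8)/6 = 30/6 = 5; σ²_E = ((8−2)/6)² = 1.000
te_F = (2 + 4·6 + 16)/6 = 42/6 = 7; σ²_F = ((16−2)/6)² = 5.444
te_G = (8 + 4·11 + 20)/6 = 72/6 = 12; σ²_G = ((20−8)/6)² = 4.000

Forward pass:
ES_A = 0; EF_A = 7
ES_B = 0; EF_B = 11
ES_C = 7; EF_C = 7+10 = 17
ES_D = max(EF_A=7, EF_B=11) = 11; EF_D = 11+8 = 19
ES_E = 17; EF_E = 17+5 = 22
ES_F = max(EF_B=11, EF_C=17) = 17; EF_F = 17+7 = 24
ES_G = max(EF_D=19, EF_E=22, EF_F=24) = 24; EF_G = 24+12 = 36
Expected project duration μ = 36 hours. Critical path: A → C → F → G.

Variance along critical path = 1.778 + 4.000 + 5.444 + 4.000 = 15.222
σ = √15.222 = 3.902 hours

3.90 hours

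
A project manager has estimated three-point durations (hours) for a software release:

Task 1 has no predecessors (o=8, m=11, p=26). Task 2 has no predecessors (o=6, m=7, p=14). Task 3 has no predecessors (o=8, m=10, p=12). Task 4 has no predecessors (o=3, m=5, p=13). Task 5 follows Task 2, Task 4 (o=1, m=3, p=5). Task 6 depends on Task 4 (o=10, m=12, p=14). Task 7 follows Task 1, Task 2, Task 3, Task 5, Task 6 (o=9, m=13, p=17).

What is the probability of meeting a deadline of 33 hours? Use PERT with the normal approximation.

te_Task 1 = (8 + 4·11 + 26)/6 = 78/6 = 13; σ²_Task 1 = ((26−8)/6)² = 9.000
te_Task 2 = (6 + 4·7 + 14)/6 = 48/6 = 8; σ²_Task 2 = ((14−6)/6)² = 1.778
te_Task 3 = (8 + 4·10 + 12)/6 = 60/6 = 10; σ²_Task 3 = ((12−8)/6)² = 0.444
te_Task 4 = (3 + 4·5 + 13)/6 = 36/6 = 6; σ²_Task 4 = ((13−3)/6)² = 2.778
te_Task 5 = (1 + 4·3 + 5)/6 = 18/6 = 3; σ²_Task 5 = ((5−1)/6)² = 0.444
te_Task 6 = (10 + 4·12 + 14)/6 = 72/6 = 12; σ²_Task 6 = ((14−10)/6)² = 0.444
te_Task 7 = (9 + 4·13 + 17)/6 = 78/6 = 13; σ²_Task 7 = ((17−9)/6)² = 1.778

Forward pass:
ES_Task 1 = 0; EF_Task 1 = 13
ES_Task 2 = 0; EF_Task 2 = 8
ES_Task 3 = 0; EF_Task 3 = 10
ES_Task 4 = 0; EF_Task 4 = 6
ES_Task 5 = max(EF_Task 2=8, EF_Task 4=6) = 8; EF_Task 5 = 8+3 = 11
ES_Task 6 = 6; EF_Task 6 = 6+12 = 18
ES_Task 7 = max(EF_Task 1=13, EF_Task 2=8, EF_Task 3=10, EF_Task 5=11, EF_Task 6=18) = 18; EF_Task 7 = 18+13 = 31
Expected project duration μ = 31 hours. Critical path: Task 4 → Task 6 → Task 7.

Variance along critical path = 2.778 + 0.444 + 1.778 = 5.000; σ = √5.000 = 2.236 hours.
Z = (33 − 31) / 2.236 = 0.894
P(T ≤ 33) = Φ(0.894) ≈ 0.814

0.814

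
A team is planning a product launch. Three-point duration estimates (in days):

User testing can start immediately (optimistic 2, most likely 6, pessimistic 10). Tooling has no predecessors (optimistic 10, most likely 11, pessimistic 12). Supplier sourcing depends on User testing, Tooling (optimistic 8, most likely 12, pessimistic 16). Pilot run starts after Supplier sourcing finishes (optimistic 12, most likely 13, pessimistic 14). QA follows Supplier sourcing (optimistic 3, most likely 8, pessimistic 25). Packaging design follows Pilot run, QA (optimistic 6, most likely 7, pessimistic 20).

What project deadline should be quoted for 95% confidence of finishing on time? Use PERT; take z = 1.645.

te_User testing = (2 + 4·6 + 10)/6 = 36/6 = 6; σ²_User testing = ((10−2)/6)² = 1.778
te_Tooling = (10 + 4·11 + 12)/6 = 66/6 = 11; σ²_Tooling = ((12−10)/6)² = 0.111
te_Supplier sourcing = (8 + 4·12 + 16)/6 = 72/6 = 12; σ²_Supplier sourcing = ((16−8)/6)² = 1.778
te_Pilot run = (12 + 4·13 + 14)/6 = 78/6 = 13; σ²_Pilot run = ((14−12)/6)² = 0.111
te_QA = (3 + 4·8 + 25)/6 = 60/6 = 10; σ²_QA = ((25−3)/6)² = 13.444
te_Packaging design = (6 + 4·7 + 20)/6 = 54/6 = 9; σ²_Packaging design = ((20−6)/6)² = 5.444

Forward pass:
ES_User testing = 0; EF_User testing = 6
ES_Tooling = 0; EF_Tooling = 11
ES_Supplier sourcing = max(EF_User testing=6, EF_Tooling=11) = 11; EF_Supplier sourcing = 11+12 = 23
ES_Pilot run = 23; EF_Pilot run = 23+13 = 36
ES_QA = 23; EF_QA = 23+10 = 33
ES_Packaging design = max(EF_Pilot run=36, EF_QA=33) = 36; EF_Packaging design = 36+9 = 45
Expected project duration μ = 45 days. Critical path: Tooling → Supplier sourcing → Pilot run → Packaging design.

Variance along critical path = 0.111 + 1.778 + 0.111 + 5.444 = 7.444; σ = 2.728 days.
D = μ + z·σ = 45 + 1.645·2.728 = 49.5 days

49.5 days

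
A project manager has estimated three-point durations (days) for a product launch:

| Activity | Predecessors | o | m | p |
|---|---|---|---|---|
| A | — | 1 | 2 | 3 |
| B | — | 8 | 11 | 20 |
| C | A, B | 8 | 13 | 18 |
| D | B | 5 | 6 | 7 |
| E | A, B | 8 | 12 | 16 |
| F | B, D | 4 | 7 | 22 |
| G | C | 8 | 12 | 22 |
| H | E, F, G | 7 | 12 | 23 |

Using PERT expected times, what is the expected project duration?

te_A = (1 + 4·2 + 3)/6 = 12/6 = 2
te_B = (8 + 4·11 + 20)/6 = 72/6 = 12
te_C = (8 + 4·13 + 18)/6 = 78/6 = 13
te_D = (5 + 4·6 + 7)/6 = 36/6 = 6
te_E = (8 + 4·12 + 16)/6 = 72/6 = 12
te_F = (4 + 4·7 + 22)/6 = 54/6 = 9
te_G = (8 + 4·12 + 22)/6 = 78/6 = 13
te_H = (7 + 4·12 + 23)/6 = 78/6 = 13

Forward pass:
ES_A = 0; EF_A = 2
ES_B = 0; EF_B = 12
ES_C = max(EF_A=2, EF_B=12) = 12; EF_C = 12+13 = 25
ES_D = 12; EF_D = 12+6 = 18
ES_E = max(EF_A=2, EF_B=12) = 12; EF_E = 12+12 = 24
ES_F = max(EF_B=12, EF_D=18) = 18; EF_F = 18+9 = 27
ES_G = 25; EF_G = 25+13 = 38
ES_H = max(EF_E=24, EF_F=27, EF_G=38) = 38; EF_H = 38+13 = 51
Expected project duration μ = 51 days. Critical path: B → C → G → H.

51 days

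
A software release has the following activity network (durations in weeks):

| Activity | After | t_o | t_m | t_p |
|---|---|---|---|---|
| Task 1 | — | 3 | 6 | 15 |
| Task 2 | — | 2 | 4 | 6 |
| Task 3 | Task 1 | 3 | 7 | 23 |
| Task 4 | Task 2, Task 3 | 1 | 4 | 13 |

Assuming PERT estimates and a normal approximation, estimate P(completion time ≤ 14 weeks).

0.055

te_Task 1 = (3 + 4·6 + 15)/6 = 42/6 = 7; σ²_Task 1 = ((15−3)/6)² = 4.000
te_Task 2 = (2 + 4·4 + 6)/6 = 24/6 = 4; σ²_Task 2 = ((6−2)/6)² = 0.444
te_Task 3 = (3 + 4·7 + 23)/6 = 54/6 = 9; σ²_Task 3 = ((23−3)/6)² = 11.111
te_Task 4 = (1 + 4·4 + 13)/6 = 30/6 = 5; σ²_Task 4 = ((13−1)/6)² = 4.000

Forward pass:
ES_Task 1 = 0; EF_Task 1 = 7
ES_Task 2 = 0; EF_Task 2 = 4
ES_Task 3 = 7; EF_Task 3 = 7+9 = 16
ES_Task 4 = max(EF_Task 2=4, EF_Task 3=16) = 16; EF_Task 4 = 16+5 = 21
Expected project duration μ = 21 weeks. Critical path: Task 1 → Task 3 → Task 4.

Variance along critical path = 4.000 + 11.111 + 4.000 = 19.111; σ = √19.111 = 4.372 weeks.
Z = (14 − 21) / 4.372 = -1.601
P(T ≤ 14) = Φ(-1.601) ≈ 0.055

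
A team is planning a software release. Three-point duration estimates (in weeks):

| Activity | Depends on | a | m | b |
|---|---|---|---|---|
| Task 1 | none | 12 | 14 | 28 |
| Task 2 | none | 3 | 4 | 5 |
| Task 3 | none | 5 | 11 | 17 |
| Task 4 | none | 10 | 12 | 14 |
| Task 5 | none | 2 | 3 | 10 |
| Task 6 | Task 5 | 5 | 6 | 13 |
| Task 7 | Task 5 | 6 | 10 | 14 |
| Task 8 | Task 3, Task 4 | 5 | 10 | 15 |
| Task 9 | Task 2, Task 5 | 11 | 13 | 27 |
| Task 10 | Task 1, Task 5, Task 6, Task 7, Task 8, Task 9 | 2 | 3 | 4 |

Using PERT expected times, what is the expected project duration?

25 weeks

te_Task 1 = (12 + 4·14 + 28)/6 = 96/6 = 16
te_Task 2 = (3 + 4·4 + 5)/6 = 24/6 = 4
te_Task 3 = (5 + 4·11 + 17)/6 = 66/6 = 11
te_Task 4 = (10 + 4·12 + 14)/6 = 72/6 = 12
te_Task 5 = (2 + 4·3 + 10)/6 = 24/6 = 4
te_Task 6 = (5 + 4·6 + 13)/6 = 42/6 = 7
te_Task 7 = (6 + 4·10 + 14)/6 = 60/6 = 10
te_Task 8 = (5 + 4·10 + 15)/6 = 60/6 = 10
te_Task 9 = (11 + 4·13 + 27)/6 = 90/6 = 15
te_Task 10 = (2 + 4·3 + 4)/6 = 18/6 = 3

Forward pass:
ES_Task 1 = 0; EF_Task 1 = 16
ES_Task 2 = 0; EF_Task 2 = 4
ES_Task 3 = 0; EF_Task 3 = 11
ES_Task 4 = 0; EF_Task 4 = 12
ES_Task 5 = 0; EF_Task 5 = 4
ES_Task 6 = 4; EF_Task 6 = 4+7 = 11
ES_Task 7 = 4; EF_Task 7 = 4+10 = 14
ES_Task 8 = max(EF_Task 3=11, EF_Task 4=12) = 12; EF_Task 8 = 12+10 = 22
ES_Task 9 = max(EF_Task 2=4, EF_Task 5=4) = 4; EF_Task 9 = 4+15 = 19
ES_Task 10 = max(EF_Task 1=16, EF_Task 5=4, EF_Task 6=11, EF_Task 7=14, EF_Task 8=22, EF_Task 9=19) = 22; EF_Task 10 = 22+3 = 25
Expected project duration μ = 25 weeks. Critical path: Task 4 → Task 8 → Task 10.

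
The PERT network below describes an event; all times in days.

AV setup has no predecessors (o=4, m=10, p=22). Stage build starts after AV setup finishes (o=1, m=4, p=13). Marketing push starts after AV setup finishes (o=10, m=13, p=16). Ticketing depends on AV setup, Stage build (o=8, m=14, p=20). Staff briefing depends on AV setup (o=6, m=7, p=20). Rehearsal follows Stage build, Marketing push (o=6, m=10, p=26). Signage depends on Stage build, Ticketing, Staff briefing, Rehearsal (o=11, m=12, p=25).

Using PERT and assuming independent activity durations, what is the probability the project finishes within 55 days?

0.834

te_AV setup = (4 + 4·10 + 22)/6 = 66/6 = 11; σ²_AV setup = ((22−4)/6)² = 9.000
te_Stage build = (1 + 4·4 + 13)/6 = 30/6 = 5; σ²_Stage build = ((13−1)/6)² = 4.000
te_Marketing push = (10 + 4·13 + 16)/6 = 78/6 = 13; σ²_Marketing push = ((16−10)/6)² = 1.000
te_Ticketing = (8 + 4·14 + 20)/6 = 84/6 = 14; σ²_Ticketing = ((20−8)/6)² = 4.000
te_Staff briefing = (6 + 4·7 + 20)/6 = 54/6 = 9; σ²_Staff briefing = ((20−6)/6)² = 5.444
te_Rehearsal = (6 + 4·10 + 26)/6 = 72/6 = 12; σ²_Rehearsal = ((26−6)/6)² = 11.111
te_Signage = (11 + 4·12 + 25)/6 = 84/6 = 14; σ²_Signage = ((25−11)/6)² = 5.444

Forward pass:
ES_AV setup = 0; EF_AV setup = 11
ES_Stage build = 11; EF_Stage build = 11+5 = 16
ES_Marketing push = 11; EF_Marketing push = 11+13 = 24
ES_Ticketing = max(EF_AV setup=11, EF_Stage build=16) = 16; EF_Ticketing = 16+14 = 30
ES_Staff briefing = 11; EF_Staff briefing = 11+9 = 20
ES_Rehearsal = max(EF_Stage build=16, EF_Marketing push=24) = 24; EF_Rehearsal = 24+12 = 36
ES_Signage = max(EF_Stage build=16, EF_Ticketing=30, EF_Staff briefing=20, EF_Rehearsal=36) = 36; EF_Signage = 36+14 = 50
Expected project duration μ = 50 days. Critical path: AV setup → Marketing push → Rehearsal → Signage.

Variance along critical path = 9.000 + 1.000 + 11.111 + 5.444 = 26.556; σ = √26.556 = 5.153 days.
Z = (55 − 50) / 5.153 = 0.970
P(T ≤ 55) = Φ(0.970) ≈ 0.834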